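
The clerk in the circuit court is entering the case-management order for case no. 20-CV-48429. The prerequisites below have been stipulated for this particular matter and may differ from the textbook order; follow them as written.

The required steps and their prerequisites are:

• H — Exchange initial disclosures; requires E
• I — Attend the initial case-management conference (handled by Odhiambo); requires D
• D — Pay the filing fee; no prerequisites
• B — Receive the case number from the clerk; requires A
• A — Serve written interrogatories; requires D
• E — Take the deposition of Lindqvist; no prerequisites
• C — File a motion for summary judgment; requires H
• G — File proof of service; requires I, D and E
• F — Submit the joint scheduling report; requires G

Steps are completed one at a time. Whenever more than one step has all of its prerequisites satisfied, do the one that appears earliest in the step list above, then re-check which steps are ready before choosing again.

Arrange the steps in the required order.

D, I, A, B, E, H, C, G, F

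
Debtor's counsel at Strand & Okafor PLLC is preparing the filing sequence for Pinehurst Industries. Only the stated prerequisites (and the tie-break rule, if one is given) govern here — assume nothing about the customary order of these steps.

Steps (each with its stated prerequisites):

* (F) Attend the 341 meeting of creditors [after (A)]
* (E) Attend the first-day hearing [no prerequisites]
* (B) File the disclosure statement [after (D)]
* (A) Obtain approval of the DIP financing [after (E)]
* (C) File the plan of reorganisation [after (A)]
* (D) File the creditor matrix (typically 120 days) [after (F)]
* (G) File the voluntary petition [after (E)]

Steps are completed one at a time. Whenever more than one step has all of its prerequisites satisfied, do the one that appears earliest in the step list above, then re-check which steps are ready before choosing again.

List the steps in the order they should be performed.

(E) has no prerequisites → (E) first.
(A) and (G) are both available; (A) is listed earlier → (A).
(F) and (C) now also ready, so the ready set is {(F), (C), (G)}; (F) is listed earlier → (F).
(D) now also ready, so the ready set is {(C), (D), (G)}; (C) is listed earlier → (C).
Ready: (D) and (G). (D) is listed earlier → (D).
(B) now also ready, so the ready set is {(B), (G)}; (B) is listed earlier → (B).
(G) needed (E), now all done → (G).

(E) → (A) → (F) → (C) → (D) → (B) → (G)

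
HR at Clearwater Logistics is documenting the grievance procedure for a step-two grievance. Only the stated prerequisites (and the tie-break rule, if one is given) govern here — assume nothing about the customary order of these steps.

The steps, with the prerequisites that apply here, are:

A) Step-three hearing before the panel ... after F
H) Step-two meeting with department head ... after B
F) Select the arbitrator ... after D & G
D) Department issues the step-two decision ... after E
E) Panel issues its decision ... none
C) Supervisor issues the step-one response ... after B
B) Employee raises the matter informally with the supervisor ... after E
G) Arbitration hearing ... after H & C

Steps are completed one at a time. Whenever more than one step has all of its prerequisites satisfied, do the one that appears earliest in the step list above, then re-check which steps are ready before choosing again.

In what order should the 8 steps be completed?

E D B H C G F A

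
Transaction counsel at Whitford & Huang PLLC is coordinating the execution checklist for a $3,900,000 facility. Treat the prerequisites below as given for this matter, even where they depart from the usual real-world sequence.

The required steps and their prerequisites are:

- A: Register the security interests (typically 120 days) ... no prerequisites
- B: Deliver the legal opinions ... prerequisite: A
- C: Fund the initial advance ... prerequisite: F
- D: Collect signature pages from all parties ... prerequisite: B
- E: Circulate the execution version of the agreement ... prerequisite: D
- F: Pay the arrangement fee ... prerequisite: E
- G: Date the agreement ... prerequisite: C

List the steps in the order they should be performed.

A B D E F C G

Only A has no prerequisites, so it is first.
B is the only step now ready → B.
D needed B, now all done → D.
E is the only step now ready → E.
That leaves F as the only ready step → F.
C needed F, now all done → C.
G needed C, now all done → G.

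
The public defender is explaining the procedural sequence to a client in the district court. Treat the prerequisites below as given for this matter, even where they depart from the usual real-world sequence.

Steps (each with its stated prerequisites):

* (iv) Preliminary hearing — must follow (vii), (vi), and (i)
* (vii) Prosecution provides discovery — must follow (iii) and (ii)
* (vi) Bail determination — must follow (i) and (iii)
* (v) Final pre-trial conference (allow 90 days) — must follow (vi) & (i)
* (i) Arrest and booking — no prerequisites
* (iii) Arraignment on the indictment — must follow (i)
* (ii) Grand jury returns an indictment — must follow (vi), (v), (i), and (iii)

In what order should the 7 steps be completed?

(i) has no prerequisites → (i) first.
Next only (iii) has its prerequisites met → (iii).
That leaves (vi) as the only ready step → (vi).
Next only (v) has its prerequisites met → (v).
(ii) needed (vi), (v), (i) and (iii), now all done → (ii).
(vii) needed (iii) and (ii), now all done → (vii).
That leaves (iv) as the only ready step → (iv).

(i), (iii), (vi), (v), (ii), (vii), (iv)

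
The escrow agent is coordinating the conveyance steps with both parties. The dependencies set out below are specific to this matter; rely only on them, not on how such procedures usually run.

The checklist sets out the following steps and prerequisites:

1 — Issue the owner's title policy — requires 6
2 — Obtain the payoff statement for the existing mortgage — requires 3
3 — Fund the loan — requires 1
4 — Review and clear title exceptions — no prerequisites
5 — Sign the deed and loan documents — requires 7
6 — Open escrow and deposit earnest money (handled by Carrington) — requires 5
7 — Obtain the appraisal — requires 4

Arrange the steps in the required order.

4, 7, 5, 6, 1, 3, 2

Only 4 has no prerequisites, so it is first.
That leaves 7 as the only ready step → 7.
5 needed 7, now all done → 5.
6 is the only step now ready → 6.
1 needed 6, now all done → 1.
3 needed 1, now all done → 3.
Next only 2 has its prerequisites met → 2.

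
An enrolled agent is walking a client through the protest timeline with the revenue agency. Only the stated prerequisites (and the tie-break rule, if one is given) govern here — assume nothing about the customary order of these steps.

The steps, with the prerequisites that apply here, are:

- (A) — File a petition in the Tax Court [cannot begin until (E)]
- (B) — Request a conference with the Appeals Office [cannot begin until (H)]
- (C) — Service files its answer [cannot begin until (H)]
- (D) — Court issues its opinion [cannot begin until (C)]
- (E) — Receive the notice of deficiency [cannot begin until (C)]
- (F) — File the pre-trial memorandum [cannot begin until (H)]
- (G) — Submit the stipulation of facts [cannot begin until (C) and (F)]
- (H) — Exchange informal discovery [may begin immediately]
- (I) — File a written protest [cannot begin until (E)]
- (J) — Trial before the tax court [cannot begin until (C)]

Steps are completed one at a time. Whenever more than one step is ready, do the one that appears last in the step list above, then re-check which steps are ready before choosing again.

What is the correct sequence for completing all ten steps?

(H), (F), (C), (J), (G), (E), (I), (D), (B), (A)

(H) has no prerequisites → (H) first.
Ready: (F), (C) and (B). (F) is listed later → (F).
Ready: (C) and (B). (C) is listed later → (C).
(J), (G), (E), (D) and (B) are all available; (J) is listed later → (J).
Ready: (G), (E), (D) and (B). (G) is listed later → (G).
Now (E), (D) and (B) have their prerequisites met. (E) is listed later, so (E) next.
(I), (D), (B) and (A) are all available; (I) is listed later → (I).
Now (D), (B) and (A) have their prerequisites met. (D) is listed later, so (D) next.
Ready: (B) and (A). (B) is listed later → (B).
(A) needed (E), now all done → (A).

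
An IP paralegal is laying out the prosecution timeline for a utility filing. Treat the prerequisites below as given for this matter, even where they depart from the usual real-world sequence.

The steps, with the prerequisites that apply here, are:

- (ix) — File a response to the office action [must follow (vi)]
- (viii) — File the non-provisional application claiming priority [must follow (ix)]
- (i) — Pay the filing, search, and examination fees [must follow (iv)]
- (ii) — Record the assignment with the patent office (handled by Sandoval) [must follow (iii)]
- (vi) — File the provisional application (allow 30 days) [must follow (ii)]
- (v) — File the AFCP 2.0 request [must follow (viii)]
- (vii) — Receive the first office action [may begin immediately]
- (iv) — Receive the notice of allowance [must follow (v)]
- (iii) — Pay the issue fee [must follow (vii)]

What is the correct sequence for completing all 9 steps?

Only (vii) has no prerequisites, so it is first.
(iii) is the only step now ready → (iii).
That leaves (ii) as the only ready step → (ii).
(vi) is the only step now ready → (vi).
(ix) needed (vi), now all done → (ix).
That leaves (viii) as the only ready step → (viii).
Next only (v) has its prerequisites met → (v).
(iv) needed (v), now all done → (iv).
(i) needed (iv), now all done → (i).

(vii), (iii), (ii), (vi), (ix), (viii), (v), (iv), (i)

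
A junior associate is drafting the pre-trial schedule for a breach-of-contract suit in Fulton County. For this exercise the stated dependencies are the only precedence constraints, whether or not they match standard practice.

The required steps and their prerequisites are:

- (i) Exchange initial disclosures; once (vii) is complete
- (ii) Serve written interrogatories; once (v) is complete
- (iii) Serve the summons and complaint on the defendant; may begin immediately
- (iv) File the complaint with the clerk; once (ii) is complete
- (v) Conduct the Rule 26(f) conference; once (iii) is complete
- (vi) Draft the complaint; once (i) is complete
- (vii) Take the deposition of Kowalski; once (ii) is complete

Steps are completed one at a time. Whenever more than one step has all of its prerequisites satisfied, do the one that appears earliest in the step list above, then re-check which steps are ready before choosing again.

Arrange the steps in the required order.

(iii) (v) (ii) (iv) (vii) (i) (vi)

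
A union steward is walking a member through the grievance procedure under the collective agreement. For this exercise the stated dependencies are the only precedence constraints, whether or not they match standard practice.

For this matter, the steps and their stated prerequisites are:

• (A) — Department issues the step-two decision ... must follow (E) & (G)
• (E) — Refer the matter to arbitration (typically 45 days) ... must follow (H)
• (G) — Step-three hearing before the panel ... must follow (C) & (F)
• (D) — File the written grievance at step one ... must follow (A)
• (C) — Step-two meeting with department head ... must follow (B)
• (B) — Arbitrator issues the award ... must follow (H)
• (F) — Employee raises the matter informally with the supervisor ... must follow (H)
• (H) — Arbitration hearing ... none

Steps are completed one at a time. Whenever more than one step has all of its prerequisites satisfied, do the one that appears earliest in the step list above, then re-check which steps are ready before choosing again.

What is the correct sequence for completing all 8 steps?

(H) (E) (B) (C) (F) (G) (A) (D)

Only (H) has no prerequisites, so it is first.
Now (E), (B) and (F) have their prerequisites met. (E) is listed earlier, so (E) next.
(B) and (F) are both available; (B) is listed earlier → (B).
(C) now also ready, so the ready set is {(C), (F)}; (C) is listed earlier → (C).
(F) is the only step now ready → (F).
Next only (G) has its prerequisites met → (G).
(A) needed (E) and (G), now all done → (A).
(D) needed (A), now all done → (D).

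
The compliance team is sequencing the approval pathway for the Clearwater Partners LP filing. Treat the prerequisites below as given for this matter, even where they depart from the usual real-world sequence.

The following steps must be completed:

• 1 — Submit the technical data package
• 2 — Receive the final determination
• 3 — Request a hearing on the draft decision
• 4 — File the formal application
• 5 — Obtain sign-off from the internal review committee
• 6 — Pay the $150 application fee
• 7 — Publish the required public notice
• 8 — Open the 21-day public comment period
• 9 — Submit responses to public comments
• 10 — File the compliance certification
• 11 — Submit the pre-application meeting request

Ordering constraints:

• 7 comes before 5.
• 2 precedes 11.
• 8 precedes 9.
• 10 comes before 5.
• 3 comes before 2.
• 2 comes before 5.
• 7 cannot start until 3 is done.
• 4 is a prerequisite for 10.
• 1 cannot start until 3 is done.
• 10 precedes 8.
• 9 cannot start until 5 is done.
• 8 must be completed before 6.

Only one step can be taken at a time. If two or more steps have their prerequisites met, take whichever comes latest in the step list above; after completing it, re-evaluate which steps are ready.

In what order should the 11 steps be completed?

4 → 10 → 8 → 6 → 3 → 7 → 2 → 11 → 5 → 9 → 1

4 and 3 have no prerequisites; 4 is listed later, so 4 is first.
10 now also ready, so the ready set is {10, 3}; 10 is listed later → 10.
Ready: 8 and 3. 8 is listed later → 8.
6 now also ready, so the ready set is {6, 3}; 6 is listed later → 6.
3 is the only step now ready → 3.
Ready: 7, 2 and 1. 7 is listed later → 7.
2 and 1 are both available; 2 is listed later → 2.
Now 11, 5 and 1 have their prerequisites met. 11 is listed later, so 11 next.
5 and 1 are both available; 5 is listed later → 5.
9 and 1 are both available; 9 is listed later → 9.
1 is the only step now ready → 1.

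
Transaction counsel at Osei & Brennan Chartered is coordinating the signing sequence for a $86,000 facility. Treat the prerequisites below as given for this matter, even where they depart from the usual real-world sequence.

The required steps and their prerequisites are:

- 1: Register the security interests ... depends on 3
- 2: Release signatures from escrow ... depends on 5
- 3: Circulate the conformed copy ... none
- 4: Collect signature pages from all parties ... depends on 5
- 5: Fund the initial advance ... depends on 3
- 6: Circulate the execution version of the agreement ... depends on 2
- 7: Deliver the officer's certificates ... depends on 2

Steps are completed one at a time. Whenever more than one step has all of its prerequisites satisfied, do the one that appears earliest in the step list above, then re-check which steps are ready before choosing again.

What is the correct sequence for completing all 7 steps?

Only 3 has no prerequisites, so it is first.
Ready: 1 and 5. 1 is listed earlier → 1.
Next only 5 has its prerequisites met → 5.
2 and 4 are both available; 2 is listed earlier → 2.
6 and 7 now also ready, so the ready set is {4, 6, 7}; 4 is listed earlier → 4.
Ready: 6 and 7. 6 is listed earlier → 6.
That leaves 7 as the only ready step → 7.

3 → 1 → 5 → 2 → 4 → 6 → 7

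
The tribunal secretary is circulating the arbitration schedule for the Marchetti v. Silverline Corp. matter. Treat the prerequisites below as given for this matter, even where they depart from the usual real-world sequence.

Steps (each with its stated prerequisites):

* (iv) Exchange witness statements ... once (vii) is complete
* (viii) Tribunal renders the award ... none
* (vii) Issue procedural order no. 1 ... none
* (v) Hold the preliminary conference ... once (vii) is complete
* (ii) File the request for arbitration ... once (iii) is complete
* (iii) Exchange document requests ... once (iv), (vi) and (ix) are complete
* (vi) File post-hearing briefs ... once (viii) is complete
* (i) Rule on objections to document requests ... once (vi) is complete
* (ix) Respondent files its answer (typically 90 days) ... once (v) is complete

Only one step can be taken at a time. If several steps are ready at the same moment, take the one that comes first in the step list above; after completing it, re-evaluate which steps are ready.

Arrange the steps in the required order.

(viii) (vii) (iv) (v) (vi) (i) (ix) (iii) (ii)

(viii) and (vii) have no prerequisites; (viii) is listed earlier, so (viii) is first.
Now (vii) and (vi) have their prerequisites met. (vii) is listed earlier, so (vii) next.
(iv), (v) and (vi) are all available; (iv) is listed earlier → (iv).
(v) and (vi) are both available; (v) is listed earlier → (v).
(ix) now also ready, so the ready set is {(vi), (ix)}; (vi) is listed earlier → (vi).
(i) now also ready, so the ready set is {(i), (ix)}; (i) is listed earlier → (i).
That leaves (ix) as the only ready step → (ix).
(iii) needed (iv), (vi) and (ix), now all done → (iii).
(ii) needed (iii), now all done → (ii).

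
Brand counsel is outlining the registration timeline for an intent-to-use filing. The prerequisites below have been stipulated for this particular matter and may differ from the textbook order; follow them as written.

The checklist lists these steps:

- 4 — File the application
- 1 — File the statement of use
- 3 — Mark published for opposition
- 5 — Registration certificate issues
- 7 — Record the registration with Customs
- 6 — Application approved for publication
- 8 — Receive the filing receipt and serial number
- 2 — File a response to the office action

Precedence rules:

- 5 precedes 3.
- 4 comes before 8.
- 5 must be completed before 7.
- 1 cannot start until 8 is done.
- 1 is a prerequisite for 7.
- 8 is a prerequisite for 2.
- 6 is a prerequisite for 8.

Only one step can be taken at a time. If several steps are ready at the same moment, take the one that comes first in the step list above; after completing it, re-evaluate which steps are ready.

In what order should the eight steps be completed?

4, 5 and 6 have no prerequisites; 4 is listed earlier, so 4 is first.
Ready: 5 and 6. 5 is listed earlier → 5.
3 and 6 are both available; 3 is listed earlier → 3.
6 is the only step now ready → 6.
That leaves 8 as the only ready step → 8.
Now 1 and 2 have their prerequisites met. 1 is listed earlier, so 1 next.
Ready: 7 and 2. 7 is listed earlier → 7.
2 is the only step now ready → 2.

4 5 3 6 8 1 7 2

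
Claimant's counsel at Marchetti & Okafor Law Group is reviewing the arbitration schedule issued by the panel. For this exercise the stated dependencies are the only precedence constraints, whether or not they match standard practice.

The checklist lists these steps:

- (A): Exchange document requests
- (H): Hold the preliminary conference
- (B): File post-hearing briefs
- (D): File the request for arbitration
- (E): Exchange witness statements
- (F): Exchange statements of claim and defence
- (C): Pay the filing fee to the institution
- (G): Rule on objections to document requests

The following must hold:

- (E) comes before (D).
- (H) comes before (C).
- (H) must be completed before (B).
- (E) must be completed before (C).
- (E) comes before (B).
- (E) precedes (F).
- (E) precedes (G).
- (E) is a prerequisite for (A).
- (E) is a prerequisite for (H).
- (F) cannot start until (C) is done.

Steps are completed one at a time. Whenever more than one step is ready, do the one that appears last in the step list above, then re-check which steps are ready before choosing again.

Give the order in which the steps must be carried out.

(E) has no prerequisites → (E) first.
(G), (D), (H) and (A) are all available; (G) is listed later → (G).
(D), (H) and (A) are all available; (D) is listed later → (D).
Now (H) and (A) have their prerequisites met. (H) is listed later, so (H) next.
(C) and (B) now also ready, so the ready set is {(C), (B), (A)}; (C) is listed later → (C).
Ready: (F), (B) and (A). (F) is listed later → (F).
(B) and (A) are both available; (B) is listed later → (B).
(A) is the only step now ready → (A).

(E), (G), (D), (H), (C), (F), (B), (A)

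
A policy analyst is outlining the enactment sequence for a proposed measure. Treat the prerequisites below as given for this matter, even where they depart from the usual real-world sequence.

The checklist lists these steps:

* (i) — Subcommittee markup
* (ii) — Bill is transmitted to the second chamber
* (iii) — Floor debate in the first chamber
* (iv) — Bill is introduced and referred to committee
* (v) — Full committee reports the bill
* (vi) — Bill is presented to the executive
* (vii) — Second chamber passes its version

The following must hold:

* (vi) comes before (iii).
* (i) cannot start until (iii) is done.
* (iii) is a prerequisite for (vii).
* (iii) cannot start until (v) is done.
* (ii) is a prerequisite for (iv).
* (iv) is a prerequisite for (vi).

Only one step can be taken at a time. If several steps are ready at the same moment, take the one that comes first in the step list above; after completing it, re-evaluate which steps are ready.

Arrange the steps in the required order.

(ii) → (iv) → (v) → (vi) → (iii) → (i) → (vii)

(ii) and (v) have no prerequisites; (ii) is listed earlier, so (ii) is first.
(iv) and (v) are both available; (iv) is listed earlier → (iv).
(vi) now also ready, so the ready set is {(v), (vi)}; (v) is listed earlier → (v).
(vi) is the only step now ready → (vi).
(iii) needed (v) and (vi), now all done → (iii).
Ready: (i) and (vii). (i) is listed earlier → (i).
(vii) is the only step now ready → (vii).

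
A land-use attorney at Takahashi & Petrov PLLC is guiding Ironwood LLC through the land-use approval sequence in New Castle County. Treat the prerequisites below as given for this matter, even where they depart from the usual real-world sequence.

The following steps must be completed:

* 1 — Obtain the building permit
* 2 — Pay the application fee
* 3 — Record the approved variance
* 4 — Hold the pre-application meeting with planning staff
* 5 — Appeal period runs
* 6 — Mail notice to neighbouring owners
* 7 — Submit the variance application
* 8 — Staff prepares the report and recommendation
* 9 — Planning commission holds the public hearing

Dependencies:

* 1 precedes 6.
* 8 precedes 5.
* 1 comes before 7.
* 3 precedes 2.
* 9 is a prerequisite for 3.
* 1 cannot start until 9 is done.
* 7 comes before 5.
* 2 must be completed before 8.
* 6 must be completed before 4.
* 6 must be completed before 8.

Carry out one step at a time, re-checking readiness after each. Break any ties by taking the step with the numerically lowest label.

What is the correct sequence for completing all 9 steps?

9 → 1 → 3 → 2 → 6 → 4 → 7 → 8 → 5

9 has no prerequisites → 9 first.
1 and 3 are both available; 1 has the earlier label → 1.
Ready: 3, 6 and 7. 3 has the earlier label → 3.
2, 6 and 7 are all available; 2 has the earlier label → 2.
Now 6 and 7 have their prerequisites met. 6 has the earlier label, so 6 next.
Now 4, 7 and 8 have their prerequisites met. 4 has the earlier label, so 4 next.
Now 7 and 8 have their prerequisites met. 7 has the earlier label, so 7 next.
That leaves 8 as the only ready step → 8.
5 needed 7 and 8, now all done → 5.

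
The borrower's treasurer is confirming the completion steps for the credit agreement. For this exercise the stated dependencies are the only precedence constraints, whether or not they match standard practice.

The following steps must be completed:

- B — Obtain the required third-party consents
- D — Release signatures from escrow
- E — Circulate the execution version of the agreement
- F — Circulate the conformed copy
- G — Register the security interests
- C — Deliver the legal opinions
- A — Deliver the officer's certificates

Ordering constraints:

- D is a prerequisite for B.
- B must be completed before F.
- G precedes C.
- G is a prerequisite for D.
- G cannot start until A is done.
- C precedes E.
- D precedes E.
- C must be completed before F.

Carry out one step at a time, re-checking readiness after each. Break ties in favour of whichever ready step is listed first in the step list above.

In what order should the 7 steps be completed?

A G D B C E F

A has no prerequisites → A first.
Next only G has its prerequisites met → G.
Now D and C have their prerequisites met. D is listed earlier, so D next.
B and C are both available; B is listed earlier → B.
That leaves C as the only ready step → C.
Now E and F have their prerequisites met. E is listed earlier, so E next.
F needed B and C, now all done → F.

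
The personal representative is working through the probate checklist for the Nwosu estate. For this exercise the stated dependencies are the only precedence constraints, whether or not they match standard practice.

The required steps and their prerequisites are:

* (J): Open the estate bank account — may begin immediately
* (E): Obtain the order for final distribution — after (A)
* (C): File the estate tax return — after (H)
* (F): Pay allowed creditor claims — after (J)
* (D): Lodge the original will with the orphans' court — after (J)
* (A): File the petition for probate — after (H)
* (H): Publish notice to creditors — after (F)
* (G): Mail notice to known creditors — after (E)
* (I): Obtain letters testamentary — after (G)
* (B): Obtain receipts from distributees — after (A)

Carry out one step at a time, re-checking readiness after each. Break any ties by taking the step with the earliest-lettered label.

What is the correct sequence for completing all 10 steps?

(J) (D) (F) (H) (A) (B) (C) (E) (G) (I)

(J) has no prerequisites → (J) first.
Now (D) and (F) have their prerequisites met. (D) has the earlier label, so (D) next.
(F) needed (J), now all done → (F).
(H) needed (F), now all done → (H).
Ready: (A) and (C). (A) has the earlier label → (A).
(B) and (E) now also ready, so the ready set is {(B), (C), (E)}; (B) has the earlier label → (B).
Ready: (C) and (E). (C) has the earlier label → (C).
(E) is the only step now ready → (E).
(G) needed (E), now all done → (G).
(I) is the only step now ready → (I).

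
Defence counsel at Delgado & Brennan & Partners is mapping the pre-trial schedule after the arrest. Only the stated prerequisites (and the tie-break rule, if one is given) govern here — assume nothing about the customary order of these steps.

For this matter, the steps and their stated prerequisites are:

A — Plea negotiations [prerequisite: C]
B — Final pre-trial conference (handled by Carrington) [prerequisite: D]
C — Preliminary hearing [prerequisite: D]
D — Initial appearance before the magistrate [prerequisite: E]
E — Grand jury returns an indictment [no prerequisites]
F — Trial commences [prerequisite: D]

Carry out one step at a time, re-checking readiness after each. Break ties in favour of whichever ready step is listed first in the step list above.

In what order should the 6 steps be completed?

E D B C A F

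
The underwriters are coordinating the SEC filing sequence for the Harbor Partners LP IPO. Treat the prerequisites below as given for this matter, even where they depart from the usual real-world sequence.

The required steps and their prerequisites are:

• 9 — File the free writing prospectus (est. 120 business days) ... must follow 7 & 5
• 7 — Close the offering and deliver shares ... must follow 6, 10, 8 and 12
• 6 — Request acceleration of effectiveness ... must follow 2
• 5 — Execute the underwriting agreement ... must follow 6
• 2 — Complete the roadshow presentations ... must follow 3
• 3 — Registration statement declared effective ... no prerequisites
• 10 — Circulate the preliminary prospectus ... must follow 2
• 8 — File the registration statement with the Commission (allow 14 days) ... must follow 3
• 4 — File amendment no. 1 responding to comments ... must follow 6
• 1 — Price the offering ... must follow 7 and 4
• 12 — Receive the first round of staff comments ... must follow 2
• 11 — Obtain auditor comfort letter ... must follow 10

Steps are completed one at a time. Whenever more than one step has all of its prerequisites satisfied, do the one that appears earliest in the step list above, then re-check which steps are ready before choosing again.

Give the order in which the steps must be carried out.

3 has no prerequisites → 3 first.
Now 2 and 8 have their prerequisites met. 2 is listed earlier, so 2 next.
6, 10, 8 and 12 are all available; 6 is listed earlier → 6.
Now 5, 10, 8, 4 and 12 have their prerequisites met. 5 is listed earlier, so 5 next.
10, 8, 4 and 12 are all available; 10 is listed earlier → 10.
8, 4, 12 and 11 are all available; 8 is listed earlier → 8.
Ready: 4, 12 and 11. 4 is listed earlier → 4.
Now 12 and 11 have their prerequisites met. 12 is listed earlier, so 12 next.
Ready: 7 and 11. 7 is listed earlier → 7.
Ready: 9, 1 and 11. 9 is listed earlier → 9.
Ready: 1 and 11. 1 is listed earlier → 1.
That leaves 11 as the only ready step → 11.

3, 2, 6, 5, 10, 8, 4, 12, 7, 9, 1, 11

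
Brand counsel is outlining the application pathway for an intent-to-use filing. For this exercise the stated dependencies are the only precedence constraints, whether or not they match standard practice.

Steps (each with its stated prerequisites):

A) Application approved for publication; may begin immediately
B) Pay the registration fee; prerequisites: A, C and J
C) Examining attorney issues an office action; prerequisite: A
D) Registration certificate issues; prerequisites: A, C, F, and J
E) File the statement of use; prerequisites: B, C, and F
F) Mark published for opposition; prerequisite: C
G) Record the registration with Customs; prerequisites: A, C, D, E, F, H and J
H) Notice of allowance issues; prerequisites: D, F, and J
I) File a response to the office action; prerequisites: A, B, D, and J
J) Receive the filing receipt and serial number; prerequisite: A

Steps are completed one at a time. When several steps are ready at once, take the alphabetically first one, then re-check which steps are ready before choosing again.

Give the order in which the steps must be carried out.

A has no prerequisites → A first.
C and J are both available; C has the earlier label → C.
Ready: F and J. F has the earlier label → F.
J needed A, now all done → J.
Ready: B and D. B has the earlier label → B.
Now D and E have their prerequisites met. D has the earlier label, so D next.
H and I now also ready, so the ready set is {E, H, I}; E has the earlier label → E.
Now H and I have their prerequisites met. H has the earlier label, so H next.
G and I are both available; G has the earlier label → G.
I is the only step now ready → I.

A, C, F, J, B, D, E, H, G, I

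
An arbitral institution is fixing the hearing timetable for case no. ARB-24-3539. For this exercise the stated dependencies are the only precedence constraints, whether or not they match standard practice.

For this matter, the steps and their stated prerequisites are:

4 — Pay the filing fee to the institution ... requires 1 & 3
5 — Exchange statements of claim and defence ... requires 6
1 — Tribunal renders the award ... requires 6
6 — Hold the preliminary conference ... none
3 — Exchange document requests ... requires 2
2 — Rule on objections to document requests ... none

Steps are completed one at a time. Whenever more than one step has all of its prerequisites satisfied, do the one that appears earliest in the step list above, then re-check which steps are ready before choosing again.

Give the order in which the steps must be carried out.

6 → 5 → 1 → 2 → 3 → 4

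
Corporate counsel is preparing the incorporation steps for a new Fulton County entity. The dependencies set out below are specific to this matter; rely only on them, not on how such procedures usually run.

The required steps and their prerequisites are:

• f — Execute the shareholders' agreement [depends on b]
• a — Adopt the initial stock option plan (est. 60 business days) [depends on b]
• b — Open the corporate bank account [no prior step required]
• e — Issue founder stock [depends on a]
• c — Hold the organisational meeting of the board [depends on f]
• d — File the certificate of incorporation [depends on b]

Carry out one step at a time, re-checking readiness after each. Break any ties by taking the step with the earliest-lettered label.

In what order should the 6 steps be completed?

b → a → d → e → f → c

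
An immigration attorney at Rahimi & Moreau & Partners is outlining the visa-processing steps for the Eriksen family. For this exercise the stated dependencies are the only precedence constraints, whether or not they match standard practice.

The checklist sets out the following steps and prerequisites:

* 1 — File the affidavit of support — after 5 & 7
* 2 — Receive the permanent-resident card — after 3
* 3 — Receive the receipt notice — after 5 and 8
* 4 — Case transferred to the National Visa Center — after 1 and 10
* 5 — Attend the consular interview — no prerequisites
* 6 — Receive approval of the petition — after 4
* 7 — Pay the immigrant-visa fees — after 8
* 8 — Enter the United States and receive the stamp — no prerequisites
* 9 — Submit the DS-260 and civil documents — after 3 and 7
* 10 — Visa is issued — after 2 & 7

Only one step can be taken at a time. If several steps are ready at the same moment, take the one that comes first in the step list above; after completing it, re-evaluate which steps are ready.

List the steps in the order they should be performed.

Nothing is required for 5 and 8. 5 is listed earlier → 5 first.
8 is the only step now ready → 8.
Ready: 3 and 7. 3 is listed earlier → 3.
2 now also ready, so the ready set is {2, 7}; 2 is listed earlier → 2.
Next only 7 has its prerequisites met → 7.
Ready: 1, 9 and 10. 1 is listed earlier → 1.
Now 9 and 10 have their prerequisites met. 9 is listed earlier, so 9 next.
Next only 10 has its prerequisites met → 10.
Next only 4 has its prerequisites met → 4.
That leaves 6 as the only ready step → 6.

5 → 8 → 3 → 2 → 7 → 1 → 9 → 10 → 4 → 6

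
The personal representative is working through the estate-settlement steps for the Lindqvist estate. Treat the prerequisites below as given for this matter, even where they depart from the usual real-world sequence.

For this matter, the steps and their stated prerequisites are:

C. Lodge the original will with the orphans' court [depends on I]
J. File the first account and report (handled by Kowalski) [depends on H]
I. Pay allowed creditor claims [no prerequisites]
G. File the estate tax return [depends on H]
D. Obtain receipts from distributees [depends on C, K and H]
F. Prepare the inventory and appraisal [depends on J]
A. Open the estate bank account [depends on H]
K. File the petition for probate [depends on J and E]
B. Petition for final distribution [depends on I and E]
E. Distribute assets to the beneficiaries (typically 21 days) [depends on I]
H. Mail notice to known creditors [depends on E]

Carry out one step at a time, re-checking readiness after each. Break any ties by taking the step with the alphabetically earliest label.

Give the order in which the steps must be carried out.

I is the only step with nothing outstanding, so it goes first.
Now C and E have their prerequisites met. C has the earlier label, so C next.
E needed I, now all done → E.
B and H are both available; B has the earlier label → B.
H is the only step now ready → H.
A, G and J are all available; A has the earlier label → A.
G and J are both available; G has the earlier label → G.
J is the only step now ready → J.
F and K are both available; F has the earlier label → F.
K is the only step now ready → K.
Next only D has its prerequisites met → D.

I C E B H A G J F K D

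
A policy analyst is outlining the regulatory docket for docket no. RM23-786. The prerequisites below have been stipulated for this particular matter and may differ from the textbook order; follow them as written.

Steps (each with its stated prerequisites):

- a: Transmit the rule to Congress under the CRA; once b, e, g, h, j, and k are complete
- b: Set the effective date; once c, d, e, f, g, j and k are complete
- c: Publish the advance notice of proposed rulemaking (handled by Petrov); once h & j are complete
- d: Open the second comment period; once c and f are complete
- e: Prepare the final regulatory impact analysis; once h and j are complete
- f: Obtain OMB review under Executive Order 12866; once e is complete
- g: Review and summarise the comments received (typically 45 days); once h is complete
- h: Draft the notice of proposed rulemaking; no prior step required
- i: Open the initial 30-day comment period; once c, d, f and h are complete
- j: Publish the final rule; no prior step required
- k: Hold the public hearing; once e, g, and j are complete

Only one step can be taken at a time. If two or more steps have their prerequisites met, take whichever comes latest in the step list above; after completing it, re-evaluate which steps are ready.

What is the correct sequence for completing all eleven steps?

j, h, g, e, k, f, c, d, i, b, a

Nothing is required for j and h. j is listed later → j first.
h is the only step now ready → h.
Now g, e and c have their prerequisites met. g is listed later, so g next.
Ready: e and c. e is listed later → e.
k and f now also ready, so the ready set is {k, f, c}; k is listed later → k.
f and c are both available; f is listed later → f.
That leaves c as the only ready step → c.
d needed f and c, now all done → d.
Ready: i and b. i is listed later → i.
b needed k, j, g, f, e, d and c, now all done → b.
a needed k, j, h, g, e and b, now all done → a.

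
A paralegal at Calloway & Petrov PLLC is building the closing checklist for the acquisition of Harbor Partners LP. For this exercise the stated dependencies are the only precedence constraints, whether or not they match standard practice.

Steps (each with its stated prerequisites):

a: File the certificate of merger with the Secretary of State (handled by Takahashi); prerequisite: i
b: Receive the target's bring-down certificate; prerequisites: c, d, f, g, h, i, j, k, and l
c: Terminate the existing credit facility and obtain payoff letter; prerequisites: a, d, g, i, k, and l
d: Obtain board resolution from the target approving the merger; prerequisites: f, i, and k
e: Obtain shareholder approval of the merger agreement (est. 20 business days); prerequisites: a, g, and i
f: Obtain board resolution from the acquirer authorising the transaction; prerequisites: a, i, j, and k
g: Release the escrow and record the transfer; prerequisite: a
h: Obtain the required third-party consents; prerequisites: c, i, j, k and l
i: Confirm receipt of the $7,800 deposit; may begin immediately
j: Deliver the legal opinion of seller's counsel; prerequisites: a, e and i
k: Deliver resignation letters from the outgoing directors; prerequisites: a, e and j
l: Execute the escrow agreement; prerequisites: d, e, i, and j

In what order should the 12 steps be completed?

i, a, g, e, j, k, f, d, l, c, h, b

Only i has no prerequisites, so it is first.
a is the only step now ready → a.
g needed a, now all done → g.
That leaves e as the only ready step → e.
That leaves j as the only ready step → j.
k needed a, e and j, now all done → k.
That leaves f as the only ready step → f.
d is the only step now ready → d.
Next only l has its prerequisites met → l.
c needed a, d, g, i, k and l, now all done → c.
h needed c, i, j, k and l, now all done → h.
Next only b has its prerequisites met → b.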